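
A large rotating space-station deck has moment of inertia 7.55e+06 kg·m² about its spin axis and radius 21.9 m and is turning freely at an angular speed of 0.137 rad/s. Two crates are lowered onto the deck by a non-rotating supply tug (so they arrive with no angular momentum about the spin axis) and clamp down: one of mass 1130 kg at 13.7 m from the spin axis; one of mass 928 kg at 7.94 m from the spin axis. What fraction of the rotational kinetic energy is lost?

fraction ≈ 0.0346

The added mass arrives with no angular momentum about the spin axis, and any external torque about the spin axis is negligible, so the system's angular momentum is conserved.
Added inertia Σmr² = (1130)(13.7)² + (928)(7.94)² = 2.706e+05 kg·m²; I_f = 7.550e+06 + 2.706e+05 = 7.821e+06 kg·m².
ω_f = I_p ω_i / I_f = (7.550e+06)(0.137) / 7.821e+06 = 0.1323 rad/s.
KE_i = ½(7.550e+06)(0.1370 rad/s)² = 70850 J; KE_f = ½(7.821e+06)(0.1323)² = 68400 J.
Fraction lost = 0.03460.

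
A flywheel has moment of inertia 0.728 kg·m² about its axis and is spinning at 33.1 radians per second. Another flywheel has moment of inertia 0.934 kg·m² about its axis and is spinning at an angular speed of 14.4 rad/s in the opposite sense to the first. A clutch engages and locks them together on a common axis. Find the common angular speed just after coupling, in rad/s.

The coupling torques are internal; angular momentum about the shared axis is conserved.
Taking A's sense as positive: L = (0.7280)(33.1) − (0.9340)(14.4) = 10.65 kg·m²·rad/s.
Combined I = 0.7280 + 0.9340 = 1.662 kg·m².
ω_f = L / I = 10.65 / 1.662 = 6.406 rad/s.

|ω_f| ≈ 6.41 rad/s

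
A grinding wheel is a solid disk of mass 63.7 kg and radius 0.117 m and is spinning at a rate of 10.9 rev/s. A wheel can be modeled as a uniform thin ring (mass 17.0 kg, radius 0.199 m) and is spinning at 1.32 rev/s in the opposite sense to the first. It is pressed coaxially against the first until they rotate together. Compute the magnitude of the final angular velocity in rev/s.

The coupling torques are internal; angular momentum about the shared axis is conserved.
Moments of inertia: I_A = ½(63.7)(0.117)² = 0.4360 kg·m²; I_B = (17.0)(0.199)² = 0.6732 kg·m².
Taking A's sense as positive: L = (0.4360)(10.9) − (0.6732)(1.32) = 3.864 kg·m²·rev/s.
Combined I = 0.4360 + 0.6732 = 1.109 kg·m².
ω_f = L / I = 3.864 / 1.109 = 3.483 rev/s.

|ω_f| ≈ 3.48 rev/s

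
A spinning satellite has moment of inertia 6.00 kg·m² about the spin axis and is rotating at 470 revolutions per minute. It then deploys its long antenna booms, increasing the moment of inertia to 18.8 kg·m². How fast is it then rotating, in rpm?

With no external torque about the axis, L is conserved: I₁ω₁ = I₂ω₂.
ω₂ = I₁ω₁ / I₂ = (6.000)(470 rpm) / (18.80) = 150.0 rpm.

ω₂ ≈ 150 rpm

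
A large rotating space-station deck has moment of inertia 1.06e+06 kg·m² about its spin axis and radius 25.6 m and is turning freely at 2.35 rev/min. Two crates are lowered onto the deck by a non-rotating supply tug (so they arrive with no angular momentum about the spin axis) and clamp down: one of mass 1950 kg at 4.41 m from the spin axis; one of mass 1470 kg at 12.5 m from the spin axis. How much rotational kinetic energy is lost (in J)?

The added mass arrives with no angular momentum about the spin axis, and any external torque about the spin axis is negligible, so the system's angular momentum is conserved.
Added inertia Σmr² = (1950)(4.41)² + (1470)(12.5)² = 2.676e+05 kg·m²; I_f = 1.060e+06 + 2.676e+05 = 1.328e+06 kg·m².
ω_f = I_p ω_i / I_f = (1.060e+06)(2.35) / 1.328e+06 = 1.876 rpm.
KE_i = ½(1.060e+06)(0.2461 rad/s)² = 32100 J; KE_f = ½(1.328e+06)(0.1965)² = 25630 J.

energy lost ≈ 6470 J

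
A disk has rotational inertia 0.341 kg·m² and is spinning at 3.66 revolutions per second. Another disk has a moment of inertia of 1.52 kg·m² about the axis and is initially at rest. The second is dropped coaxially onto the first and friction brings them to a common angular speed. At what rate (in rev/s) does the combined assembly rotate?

No external torque acts about the common axis, so total angular momentum is conserved.
Taking A's sense as positive: L = (0.3410)(3.66) = 1.248 kg·m²·rev/s.
Combined I = 0.3410 + 1.520 = 1.861 kg·m².
ω_f = L / I = 1.248 / 1.861 = 0.6706 rev/s.

|ω_f| ≈ 0.671 rev/s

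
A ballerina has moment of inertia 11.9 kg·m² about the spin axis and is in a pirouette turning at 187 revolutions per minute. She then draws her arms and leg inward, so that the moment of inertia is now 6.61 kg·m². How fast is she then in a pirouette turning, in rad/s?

No external torque acts about the spin axis, so angular momentum is conserved.
ω₂ = I₁ω₁ / I₂ = (11.90)(187 rpm) / (6.610) = 336.7 rpm = 35.25 rad/s.

ω₂ ≈ 35.3 rad/s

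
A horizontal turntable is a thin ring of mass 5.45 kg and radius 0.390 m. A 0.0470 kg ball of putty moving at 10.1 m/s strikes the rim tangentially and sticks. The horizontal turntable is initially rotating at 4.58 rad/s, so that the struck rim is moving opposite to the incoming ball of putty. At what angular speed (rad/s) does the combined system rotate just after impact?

|ω_f| ≈ 4.32 rad/s

The axle reaction passes through the axle and exerts no torque about it; angular momentum about the axle is conserved through the impact.
I_p = (5.45)(0.390)² = 0.8289 kg·m². Taking the sense of the ball of putty's angular momentum as positive, L_{ball} = m v R = (0.0470)(10.1)(0.390) = 0.1851 kg·m²/s.
L_i = −I_p ω_p + m v R = −(0.8289)(4.58) + 0.1851 = -3.611 kg·m²/s.
After sticking, I_f = I_p + m R² = 0.8289 + (0.0470)(0.390)² = 0.8361 kg·m².
ω_f = L_i / I_f = -3.611 / 0.8361 = -4.319 rad/s.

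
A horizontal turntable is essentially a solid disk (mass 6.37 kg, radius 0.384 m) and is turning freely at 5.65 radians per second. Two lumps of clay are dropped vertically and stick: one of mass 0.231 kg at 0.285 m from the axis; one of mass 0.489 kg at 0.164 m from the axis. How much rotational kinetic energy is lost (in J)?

The added mass arrives with no angular momentum about the axis, and any external torque about the axis is negligible, so the system's angular momentum is conserved.
I_p = ½(6.37)(0.384)² = 0.4696 kg·m².
Added inertia Σmr² = (0.231)(0.285)² + (0.489)(0.164)² = 0.03192 kg·m²; I_f = 0.4696 + 0.03192 = 0.5016 kg·m².
ω_f = I_p ω_i / I_f = (0.4696)(5.65) / 0.5016 = 5.290 rad/s.
KE_i = ½(0.4696)(5.650 rad/s)² = 7.496 J; KE_f = ½(0.5016)(5.290)² = 7.019 J.

energy lost ≈ 0.477 J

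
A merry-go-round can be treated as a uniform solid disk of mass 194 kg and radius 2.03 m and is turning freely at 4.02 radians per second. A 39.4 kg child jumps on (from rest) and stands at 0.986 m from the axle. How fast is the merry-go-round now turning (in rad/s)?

No external torque acts about the axle; L_before = L_after.
I_p = ½(194)(2.03)² = 399.7 kg·m².
Added inertia Σmr² = (39.4)(0.986)² = 38.30 kg·m²; I_f = 399.7 + 38.30 = 438.0 kg·m².
ω_f = I_p ω_i / I_f = (399.7)(4.02) / 438.0 = 3.668 rad/s.

ω_f ≈ 3.67 rad/s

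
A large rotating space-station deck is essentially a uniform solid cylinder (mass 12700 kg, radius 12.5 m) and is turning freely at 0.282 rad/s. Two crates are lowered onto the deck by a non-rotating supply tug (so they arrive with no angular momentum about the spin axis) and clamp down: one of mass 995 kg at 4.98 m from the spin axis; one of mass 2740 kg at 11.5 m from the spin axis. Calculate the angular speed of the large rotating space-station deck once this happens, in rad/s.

No external torque acts about the spin axis; L_before = L_after.
I_p = ½(12700)(12.5)² = 9.922e+05 kg·m².
Added inertia Σmr² = (995)(4.98)² + (2740)(11.5)² = 3.870e+05 kg·m²; I_f = 9.922e+05 + 3.870e+05 = 1.379e+06 kg·m².
ω_f = I_p ω_i / I_f = (9.922e+05)(0.282) / 1.379e+06 = 0.2029 rad/s.

ω_f ≈ 0.203 rad/s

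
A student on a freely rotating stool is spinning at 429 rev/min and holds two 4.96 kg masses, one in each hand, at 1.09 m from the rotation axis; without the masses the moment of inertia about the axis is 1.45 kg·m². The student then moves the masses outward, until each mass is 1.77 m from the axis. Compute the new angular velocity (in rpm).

ω₂ ≈ 175 rpm

No external torque acts about the spin axis, so angular momentum is conserved.
I₁ = 1.45 + 2(4.96)(1.09)² = 13.24 kg·m²; I₂ = 1.45 + 2(4.96)(1.77)² = 32.53 kg·m².
ω₂ = I₁ω₁ / I₂ = (13.24)(429 rpm) / (32.53) = 174.6 rpm.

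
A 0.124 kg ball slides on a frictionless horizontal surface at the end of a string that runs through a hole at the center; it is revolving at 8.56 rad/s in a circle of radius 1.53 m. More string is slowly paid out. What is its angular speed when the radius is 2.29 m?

ω₂ ≈ 3.82 rad/s

The constraining force is radial, so m r² ω about the center is conserved.
ω₂ = ω₁ (r₁/r₂)² = (8.56)(1.53/2.29)² = 3.821 rad/s.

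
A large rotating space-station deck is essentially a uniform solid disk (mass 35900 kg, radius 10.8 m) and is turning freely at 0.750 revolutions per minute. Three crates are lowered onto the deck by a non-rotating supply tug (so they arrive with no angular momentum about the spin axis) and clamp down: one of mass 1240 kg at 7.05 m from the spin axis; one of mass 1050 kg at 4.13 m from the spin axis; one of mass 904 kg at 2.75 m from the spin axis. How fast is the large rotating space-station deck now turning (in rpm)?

No external torque acts about the spin axis; L_before = L_after.
I_p = ½(35900)(10.8)² = 2.094e+06 kg·m².
Added inertia Σmr² = (1240)(7.05)² + (1050)(4.13)² + (904)(2.75)² = 86380 kg·m²; I_f = 2.094e+06 + 86380 = 2.180e+06 kg·m².
ω_f = I_p ω_i / I_f = (2.094e+06)(0.750) / 2.180e+06 = 0.7203 rpm.

ω_f ≈ 0.720 rpm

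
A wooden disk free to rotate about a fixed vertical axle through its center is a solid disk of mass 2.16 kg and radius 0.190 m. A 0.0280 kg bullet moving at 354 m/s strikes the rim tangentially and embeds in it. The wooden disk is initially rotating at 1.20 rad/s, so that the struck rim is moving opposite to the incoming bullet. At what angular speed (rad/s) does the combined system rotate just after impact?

The axle reaction passes through the axle and exerts no torque about it; angular momentum about the axle is conserved through the impact.
I_p = ½(2.16)(0.190)² = 0.03899 kg·m². Taking the sense of the bullet's angular momentum as positive, L_{bullet} = m v R = (0.0280)(354)(0.190) = 1.883 kg·m²/s.
L_i = −I_p ω_p + m v R = −(0.03899)(1.20) + 1.883 = 1.836 kg·m²/s.
After sticking, I_f = I_p + m R² = 0.03899 + (0.0280)(0.190)² = 0.04000 kg·m².
ω_f = L_i / I_f = 1.836 / 0.04000 = 45.91 rad/s.

|ω_f| ≈ 45.9 rad/s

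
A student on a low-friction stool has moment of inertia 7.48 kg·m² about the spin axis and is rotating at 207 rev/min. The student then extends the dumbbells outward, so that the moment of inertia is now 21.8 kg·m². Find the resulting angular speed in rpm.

With no external torque about the axis, L is conserved: I₁ω₁ = I₂ω₂.
ω₂ = I₁ω₁ / I₂ = (7.480)(207 rpm) / (21.80) = 71.03 rpm.

ω₂ ≈ 71.0 rpm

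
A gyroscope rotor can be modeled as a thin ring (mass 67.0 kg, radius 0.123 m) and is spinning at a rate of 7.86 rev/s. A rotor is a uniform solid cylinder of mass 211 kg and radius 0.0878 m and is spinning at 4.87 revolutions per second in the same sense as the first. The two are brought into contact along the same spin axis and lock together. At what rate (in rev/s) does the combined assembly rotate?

The coupling torques are internal; angular momentum about the shared axis is conserved.
Moments of inertia: I_A = (67.0)(0.123)² = 1.014 kg·m²; I_B = ½(211)(0.0878)² = 0.8133 kg·m².
Taking A's sense as positive: L = (1.014)(7.86) + (0.8133)(4.87) = 11.93 kg·m²·rev/s.
Combined I = 1.014 + 0.8133 = 1.827 kg·m².
ω_f = L / I = 11.93 / 1.827 = 6.529 rev/s.

|ω_f| ≈ 6.53 rev/s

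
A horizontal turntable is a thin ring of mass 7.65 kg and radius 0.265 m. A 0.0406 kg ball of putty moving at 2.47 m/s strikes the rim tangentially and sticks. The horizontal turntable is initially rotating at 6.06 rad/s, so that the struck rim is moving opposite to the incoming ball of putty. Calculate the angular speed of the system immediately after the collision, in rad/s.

|ω_f| ≈ 5.98 rad/s

About the axle the impulsive forces during the collision are internal, so angular momentum about that axis is conserved.
I_p = (7.65)(0.265)² = 0.5372 kg·m². Taking the sense of the ball of putty's angular momentum as positive, L_{ball} = m v R = (0.0406)(2.47)(0.265) = 0.02657 kg·m²/s.
L_i = −I_p ω_p + m v R = −(0.5372)(6.06) + 0.02657 = -3.229 kg·m²/s.
After sticking, I_f = I_p + m R² = 0.5372 + (0.0406)(0.265)² = 0.5401 kg·m².
ω_f = L_i / I_f = -3.229 / 0.5401 = -5.979 rad/s.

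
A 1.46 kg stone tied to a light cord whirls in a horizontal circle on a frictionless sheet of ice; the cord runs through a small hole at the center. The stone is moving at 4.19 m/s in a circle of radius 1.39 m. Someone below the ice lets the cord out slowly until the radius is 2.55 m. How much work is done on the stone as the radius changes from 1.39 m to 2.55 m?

W ≈ -9.01 J

Central (radial) force ⇒ zero torque about the center ⇒ m v r is constant.
v₂ = v₁ r₁ / r₂ = (4.19)(1.39) / (2.55) = 2.284 m/s.
W = ΔKE = ½m(v₂² − v₁²) = -9.008 J.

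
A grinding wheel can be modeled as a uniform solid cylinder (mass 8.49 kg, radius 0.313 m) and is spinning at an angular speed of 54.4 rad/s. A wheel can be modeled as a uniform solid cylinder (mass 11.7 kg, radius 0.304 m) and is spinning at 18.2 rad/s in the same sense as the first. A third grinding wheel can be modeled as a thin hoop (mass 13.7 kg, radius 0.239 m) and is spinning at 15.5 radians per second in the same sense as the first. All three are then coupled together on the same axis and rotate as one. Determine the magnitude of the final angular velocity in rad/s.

|ω_f| ≈ 25.6 rad/s

The coupling torques are internal; angular momentum about the shared axis is conserved.
Moments of inertia: I_A = ½(8.49)(0.313)² = 0.4159 kg·m²; I_B = ½(11.7)(0.304)² = 0.5406 kg·m²; I_C = (13.7)(0.239)² = 0.7826 kg·m².
Taking A's sense as positive: L = (0.4159)(54.4) + (0.5406)(18.2) + (0.7826)(15.5) = 44.59 kg·m²·rad/s.
Combined I = 0.4159 + 0.5406 + 0.7826 = 1.739 kg·m².
ω_f = L / I = 44.59 / 1.739 = 25.64 rad/s.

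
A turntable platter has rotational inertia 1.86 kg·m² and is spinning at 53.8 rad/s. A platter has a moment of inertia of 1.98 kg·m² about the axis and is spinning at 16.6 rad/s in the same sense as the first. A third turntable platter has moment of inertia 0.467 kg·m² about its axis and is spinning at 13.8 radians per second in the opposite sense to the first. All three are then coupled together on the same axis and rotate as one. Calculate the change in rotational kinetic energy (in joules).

No external torque acts about the common axis, so total angular momentum is conserved.
Taking A's sense as positive: L = (1.860)(53.8) + (1.980)(16.6) − (0.4670)(13.8) = 126.5 kg·m²·rad/s.
Combined I = 1.860 + 1.980 + 0.4670 = 4.307 kg·m².
ω_f = L / I = 126.5 / 4.307 = 29.37 rad/s.
KE_i = ½ΣIω² = 3009 J; KE_f = ½(4.307)(29.37)² = 1857 J.

ΔKE ≈ -1150 J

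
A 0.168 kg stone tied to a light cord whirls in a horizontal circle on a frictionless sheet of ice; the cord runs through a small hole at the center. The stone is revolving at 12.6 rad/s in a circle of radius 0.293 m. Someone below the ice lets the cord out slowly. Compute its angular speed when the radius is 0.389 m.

The constraining force is radial, so m r² ω about the center is conserved.
ω₂ = ω₁ (r₁/r₂)² = (12.6)(0.293/0.389)² = 7.148 rad/s.

ω₂ ≈ 7.15 rad/s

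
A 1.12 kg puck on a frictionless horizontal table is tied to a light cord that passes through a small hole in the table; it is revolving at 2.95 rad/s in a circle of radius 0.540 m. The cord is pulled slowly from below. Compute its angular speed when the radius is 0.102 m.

The constraining force is radial, so m r² ω about the center is conserved.
ω₂ = ω₁ (r₁/r₂)² = (2.95)(0.540/0.102)² = 82.68 rad/s.

ω₂ ≈ 82.7 rad/s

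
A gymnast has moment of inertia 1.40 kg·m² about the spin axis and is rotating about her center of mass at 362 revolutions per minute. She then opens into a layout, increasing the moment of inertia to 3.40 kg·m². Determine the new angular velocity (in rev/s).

ω₂ ≈ 2.48 rev/s

No external torque acts about the spin axis, so angular momentum is conserved.
ω₂ = I₁ω₁ / I₂ = (1.400)(362 rpm) / (3.400) = 149.1 rpm = 2.484 rev/s.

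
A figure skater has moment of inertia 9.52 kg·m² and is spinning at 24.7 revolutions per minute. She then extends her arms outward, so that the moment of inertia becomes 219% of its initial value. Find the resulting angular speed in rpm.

With no external torque about the axis, L is conserved: I₁ω₁ = I₂ω₂.
I₂ = 2.19 × 9.52 = 20.85 kg·m².
ω₂ = I₁ω₁ / I₂ = (9.520)(24.7 rpm) / (20.85) = 11.28 rpm.

ω₂ ≈ 11.3 rpm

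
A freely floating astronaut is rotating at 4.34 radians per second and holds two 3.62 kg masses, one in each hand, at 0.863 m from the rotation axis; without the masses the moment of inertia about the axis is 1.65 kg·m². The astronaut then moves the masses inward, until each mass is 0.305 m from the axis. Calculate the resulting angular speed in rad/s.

No external torque acts about the spin axis, so angular momentum is conserved.
I₁ = 1.65 + 2(3.62)(0.863)² = 7.042 kg·m²; I₂ = 1.65 + 2(3.62)(0.305)² = 2.324 kg·m².
ω₂ = I₁ω₁ / I₂ = (7.042)(4.34 rad/s) / (2.324) = 13.15 rad/s.

ω₂ ≈ 13.2 rad/s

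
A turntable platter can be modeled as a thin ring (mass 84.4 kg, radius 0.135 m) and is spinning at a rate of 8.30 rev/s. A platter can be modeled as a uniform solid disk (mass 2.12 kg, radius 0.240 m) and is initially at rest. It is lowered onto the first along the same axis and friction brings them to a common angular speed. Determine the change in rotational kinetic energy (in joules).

ΔKE ≈ -79.9 J

No external torque acts about the common axis, so total angular momentum is conserved.
Moments of inertia: I_A = (84.4)(0.135)² = 1.538 kg·m²; I_B = ½(2.12)(0.240)² = 0.06106 kg·m².
Taking A's sense as positive: L = (1.538)(8.30) = 12.77 kg·m²·rev/s.
Combined I = 1.538 + 0.06106 = 1.599 kg·m².
ω_f = L / I = 12.77 / 1.599 = 7.983 rev/s.
KE_i = ½ΣIω² = 2092 J; KE_f = ½(1.599)(50.16)² = 2012 J.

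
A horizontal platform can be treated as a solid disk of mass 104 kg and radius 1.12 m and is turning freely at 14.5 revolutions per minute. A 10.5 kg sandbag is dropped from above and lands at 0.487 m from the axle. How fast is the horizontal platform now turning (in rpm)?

No external torque acts about the axle; L_before = L_after.
I_p = ½(104)(1.12)² = 65.23 kg·m².
Added inertia Σmr² = (10.5)(0.487)² = 2.490 kg·m²; I_f = 65.23 + 2.490 = 67.72 kg·m².
ω_f = I_p ω_i / I_f = (65.23)(14.5) / 67.72 = 13.97 rpm.

ω_f ≈ 14.0 rpm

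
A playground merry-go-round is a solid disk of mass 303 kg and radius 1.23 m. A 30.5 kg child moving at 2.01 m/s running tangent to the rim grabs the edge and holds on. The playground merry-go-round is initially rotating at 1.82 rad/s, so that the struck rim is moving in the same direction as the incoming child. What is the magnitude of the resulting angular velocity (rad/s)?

About the axle the impulsive forces during the collision are internal, so angular momentum about that axis is conserved.
I_p = ½(303)(1.23)² = 229.2 kg·m². Taking the sense of the child's angular momentum as positive, L_{child} = m v R = (30.5)(2.01)(1.23) = 75.41 kg·m²/s.
L_i = +I_p ω_p + m v R = +(229.2)(1.82) + 75.41 = 492.6 kg·m²/s.
After sticking, I_f = I_p + m R² = 229.2 + (30.5)(1.23)² = 275.3 kg·m².
ω_f = L_i / I_f = 492.6 / 275.3 = 1.789 rad/s.

|ω_f| ≈ 1.79 rad/s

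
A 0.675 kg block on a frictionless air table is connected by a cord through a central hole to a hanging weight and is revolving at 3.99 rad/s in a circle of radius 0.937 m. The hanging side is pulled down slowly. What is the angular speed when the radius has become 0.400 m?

The constraining force is radial, so m r² ω about the center is conserved.
ω₂ = ω₁ (r₁/r₂)² = (3.99)(0.937/0.400)² = 21.89 rad/s.

ω₂ ≈ 21.9 rad/s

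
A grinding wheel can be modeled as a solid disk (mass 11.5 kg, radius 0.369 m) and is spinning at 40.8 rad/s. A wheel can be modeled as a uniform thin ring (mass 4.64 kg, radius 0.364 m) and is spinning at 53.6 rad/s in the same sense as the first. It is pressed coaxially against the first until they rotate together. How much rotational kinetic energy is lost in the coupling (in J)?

ΔKE lost ≈ 28.2 J

The coupling torques are internal; angular momentum about the shared axis is conserved.
Moments of inertia: I_A = ½(11.5)(0.369)² = 0.7829 kg·m²; I_B = (4.64)(0.364)² = 0.6148 kg·m².
Taking A's sense as positive: L = (0.7829)(40.8) + (0.6148)(53.6) = 64.90 kg·m²·rad/s.
Combined I = 0.7829 + 0.6148 = 1.398 kg·m².
ω_f = L / I = 64.90 / 1.398 = 46.43 rad/s.
KE_i = ½ΣIω² = 1535 J; KE_f = ½(1.398)(46.43)² = 1507 J.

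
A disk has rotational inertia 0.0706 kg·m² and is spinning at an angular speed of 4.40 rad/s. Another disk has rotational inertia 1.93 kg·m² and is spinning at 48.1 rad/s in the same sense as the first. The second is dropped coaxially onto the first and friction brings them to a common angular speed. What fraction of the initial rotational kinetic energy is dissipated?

fraction ≈ 0.0291

The coupling torques are internal; angular momentum about the shared axis is conserved.
Taking A's sense as positive: L = (0.07060)(4.40) + (1.930)(48.1) = 93.14 kg·m²·rad/s.
Combined I = 0.07060 + 1.930 = 2.001 kg·m².
ω_f = L / I = 93.14 / 2.001 = 46.56 rad/s.
KE_i = ½ΣIω² = 2233 J; KE_f = ½(2.001)(46.56)² = 2168 J.
Fraction dissipated = (KE_i − KE_f)/KE_i = 0.02912.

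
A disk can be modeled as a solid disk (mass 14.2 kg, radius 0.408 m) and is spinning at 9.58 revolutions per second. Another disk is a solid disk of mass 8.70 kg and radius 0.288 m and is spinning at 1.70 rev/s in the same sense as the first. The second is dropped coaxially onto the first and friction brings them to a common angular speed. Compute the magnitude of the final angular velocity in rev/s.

The coupling torques are internal; angular momentum about the shared axis is conserved.
Moments of inertia: I_A = ½(14.2)(0.408)² = 1.182 kg·m²; I_B = ½(8.70)(0.288)² = 0.3608 kg·m².
Taking A's sense as positive: L = (1.182)(9.58) + (0.3608)(1.70) = 11.94 kg·m²·rev/s.
Combined I = 1.182 + 0.3608 = 1.543 kg·m².
ω_f = L / I = 11.94 / 1.543 = 7.737 rev/s.

|ω_f| ≈ 7.74 rev/s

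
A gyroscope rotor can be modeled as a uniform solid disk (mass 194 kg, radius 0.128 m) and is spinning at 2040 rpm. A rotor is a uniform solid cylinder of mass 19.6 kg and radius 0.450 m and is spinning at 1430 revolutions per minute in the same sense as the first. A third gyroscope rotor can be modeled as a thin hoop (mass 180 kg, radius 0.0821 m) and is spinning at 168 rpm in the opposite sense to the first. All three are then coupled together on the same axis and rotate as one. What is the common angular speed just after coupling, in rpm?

The coupling torques are internal; angular momentum about the shared axis is conserved.
Moments of inertia: I_A = ½(194)(0.128)² = 1.589 kg·m²; I_B = ½(19.6)(0.450)² = 1.985 kg·m²; I_C = (180)(0.0821)² = 1.213 kg·m².
Taking A's sense as positive: L = (1.589)(2040) + (1.985)(1430) − (1.213)(168) = 5876 kg·m²·rpm.
Combined I = 1.589 + 1.985 + 1.213 = 4.787 kg·m².
ω_f = L / I = 5876 / 4.787 = 1228 rpm.

|ω_f| ≈ 1230 rpm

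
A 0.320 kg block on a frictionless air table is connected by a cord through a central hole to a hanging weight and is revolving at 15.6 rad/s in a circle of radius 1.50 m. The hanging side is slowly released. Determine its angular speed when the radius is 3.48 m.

No torque about the axis ⇒ m r₁² ω₁ = m r₂² ω₂.
ω₂ = ω₁ (r₁/r₂)² = (15.6)(1.50/3.48)² = 2.898 rad/s.

ω₂ ≈ 2.90 rad/s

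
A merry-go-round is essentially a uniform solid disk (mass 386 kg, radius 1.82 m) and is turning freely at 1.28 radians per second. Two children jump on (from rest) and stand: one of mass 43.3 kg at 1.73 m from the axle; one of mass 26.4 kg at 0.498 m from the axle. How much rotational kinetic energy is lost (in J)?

energy lost ≈ 91.9 J

The added mass arrives with no angular momentum about the axle, and any external torque about the axle is negligible, so the system's angular momentum is conserved.
I_p = ½(386)(1.82)² = 639.3 kg·m².
Added inertia Σmr² = (43.3)(1.73)² + (26.4)(0.498)² = 136.1 kg·m²; I_f = 639.3 + 136.1 = 775.4 kg·m².
ω_f = I_p ω_i / I_f = (639.3)(1.28) / 775.4 = 1.055 rad/s.
KE_i = ½(639.3)(1.280 rad/s)² = 523.7 J; KE_f = ½(775.4)(1.055)² = 431.8 J.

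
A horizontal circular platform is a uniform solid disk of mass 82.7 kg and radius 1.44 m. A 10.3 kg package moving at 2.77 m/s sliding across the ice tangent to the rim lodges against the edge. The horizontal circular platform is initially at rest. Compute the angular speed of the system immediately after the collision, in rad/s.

The axle reaction passes through the central axle and exerts no torque about it; angular momentum about the central axle is conserved through the impact.
I_p = ½(82.7)(1.44)² = 85.74 kg·m². Taking the sense of the package's angular momentum as positive, L_{package} = m v R = (10.3)(2.77)(1.44) = 41.08 kg·m²/s.
L_i = 0 + 41.08 = 41.08 kg·m²/s.
After sticking, I_f = I_p + m R² = 85.74 + (10.3)(1.44)² = 107.1 kg·m².
ω_f = L_i / I_f = 41.08 / 107.1 = 0.3836 rad/s.

|ω_f| ≈ 0.384 rad/s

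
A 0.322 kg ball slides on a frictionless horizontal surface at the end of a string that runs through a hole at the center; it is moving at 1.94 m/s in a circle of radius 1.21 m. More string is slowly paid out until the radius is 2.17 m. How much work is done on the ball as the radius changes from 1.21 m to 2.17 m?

The only horizontal force on the mass is along the cord (radial), so it exerts no torque about the hole and angular momentum m v r is conserved.
v₂ = v₁ r₁ / r₂ = (1.94)(1.21) / (2.17) = 1.082 m/s.
W = ΔKE = ½m(v₂² − v₁²) = -0.4175 J.

W ≈ -0.418 J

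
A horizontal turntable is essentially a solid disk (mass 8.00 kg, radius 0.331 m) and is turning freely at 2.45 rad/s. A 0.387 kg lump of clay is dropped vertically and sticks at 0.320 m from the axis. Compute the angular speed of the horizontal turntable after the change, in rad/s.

No external torque acts about the axis; L_before = L_after.
I_p = ½(8.00)(0.331)² = 0.4382 kg·m².
Added inertia Σmr² = (0.387)(0.320)² = 0.03963 kg·m²; I_f = 0.4382 + 0.03963 = 0.4779 kg·m².
ω_f = I_p ω_i / I_f = (0.4382)(2.45) / 0.4779 = 2.247 rad/s.

ω_f ≈ 2.25 rad/s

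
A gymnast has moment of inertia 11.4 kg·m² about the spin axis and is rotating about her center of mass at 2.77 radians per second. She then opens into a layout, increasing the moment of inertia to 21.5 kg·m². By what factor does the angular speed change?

ω₂/ω₁ ≈ 0.530

Angular momentum about the spin axis is conserved since the torque about it is zero.
ω₂/ω₁ = I₁/I₂ = 11.40 / 21.50 = 0.5302.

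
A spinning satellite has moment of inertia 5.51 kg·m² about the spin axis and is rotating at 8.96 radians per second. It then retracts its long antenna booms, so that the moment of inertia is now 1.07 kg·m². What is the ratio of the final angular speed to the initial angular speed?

No external torque acts about the spin axis, so angular momentum is conserved.
ω₂/ω₁ = I₁/I₂ = 5.510 / 1.070 = 5.150.

ω₂/ω₁ ≈ 5.15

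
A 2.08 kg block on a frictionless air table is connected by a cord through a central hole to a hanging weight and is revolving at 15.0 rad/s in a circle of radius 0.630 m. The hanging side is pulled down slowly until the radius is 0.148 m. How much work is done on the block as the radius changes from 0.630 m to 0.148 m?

W ≈ 1590 J

No torque about the axis ⇒ m r₁² ω₁ = m r₂² ω₂.
ω₂ = ω₁ (r₁/r₂)² = (15.0)(0.630/0.148)² = 271.8 rad/s.
W = ΔKE = ½m(v₂² − v₁²) = 1590 J.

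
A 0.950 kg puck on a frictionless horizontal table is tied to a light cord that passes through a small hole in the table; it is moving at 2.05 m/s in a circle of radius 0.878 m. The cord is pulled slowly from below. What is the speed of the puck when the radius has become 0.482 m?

Central (radial) force ⇒ zero torque about the center ⇒ m v r is constant.
v₂ = v₁ r₁ / r₂ = (2.05)(0.878) / (0.482) = 3.734 m/s.

v₂ ≈ 3.73 m/s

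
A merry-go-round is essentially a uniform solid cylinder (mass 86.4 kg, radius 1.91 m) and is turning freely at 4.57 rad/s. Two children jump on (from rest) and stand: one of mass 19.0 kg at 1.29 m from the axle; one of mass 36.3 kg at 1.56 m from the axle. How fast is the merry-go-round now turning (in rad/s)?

ω_f ≈ 2.59 rad/s

No external torque acts about the axle; L_before = L_after.
I_p = ½(86.4)(1.91)² = 157.6 kg·m².
Added inertia Σmr² = (19.0)(1.29)² + (36.3)(1.56)² = 120.0 kg·m²; I_f = 157.6 + 120.0 = 277.6 kg·m².
ω_f = I_p ω_i / I_f = (157.6)(4.57) / 277.6 = 2.595 rad/s.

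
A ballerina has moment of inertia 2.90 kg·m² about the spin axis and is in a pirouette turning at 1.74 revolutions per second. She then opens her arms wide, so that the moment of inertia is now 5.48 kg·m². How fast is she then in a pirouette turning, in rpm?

ω₂ ≈ 55.2 rpm

Angular momentum about the spin axis is conserved since the torque about it is zero.
ω₂ = I₁ω₁ / I₂ = (2.900)(1.74 rev/s) / (5.480) = 0.9208 rev/s = 55.25 rpm.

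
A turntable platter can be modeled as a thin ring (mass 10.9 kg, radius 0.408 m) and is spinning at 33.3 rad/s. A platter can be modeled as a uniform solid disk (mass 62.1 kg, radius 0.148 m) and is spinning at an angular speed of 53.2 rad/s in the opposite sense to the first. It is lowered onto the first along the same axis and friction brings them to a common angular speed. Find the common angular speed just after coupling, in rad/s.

|ω_f| ≈ 9.72 rad/s

The coupling torques are internal; angular momentum about the shared axis is conserved.
Moments of inertia: I_A = (10.9)(0.408)² = 1.814 kg·m²; I_B = ½(62.1)(0.148)² = 0.6801 kg·m².
Taking A's sense as positive: L = (1.814)(33.3) − (0.6801)(53.2) = 24.24 kg·m²·rad/s.
Combined I = 1.814 + 0.6801 = 2.495 kg·m².
ω_f = L / I = 24.24 / 2.495 = 9.717 rad/s.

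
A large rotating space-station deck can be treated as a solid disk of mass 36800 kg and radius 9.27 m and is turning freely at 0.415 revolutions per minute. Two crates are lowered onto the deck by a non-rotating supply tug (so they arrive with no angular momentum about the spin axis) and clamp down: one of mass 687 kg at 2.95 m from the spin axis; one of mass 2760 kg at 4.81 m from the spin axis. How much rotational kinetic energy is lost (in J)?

No external torque acts about the spin axis; L_before = L_after.
I_p = ½(36800)(9.27)² = 1.581e+06 kg·m².
Added inertia Σmr² = (687)(2.95)² + (2760)(4.81)² = 69830 kg·m²; I_f = 1.581e+06 + 69830 = 1.651e+06 kg·m².
ω_f = I_p ω_i / I_f = (1.581e+06)(0.415) / 1.651e+06 = 0.3974 rpm.
KE_i = ½(1.581e+06)(0.04346 rad/s)² = 1493 J; KE_f = ½(1.651e+06)(0.04162)² = 1430 J.

energy lost ≈ 63.2 J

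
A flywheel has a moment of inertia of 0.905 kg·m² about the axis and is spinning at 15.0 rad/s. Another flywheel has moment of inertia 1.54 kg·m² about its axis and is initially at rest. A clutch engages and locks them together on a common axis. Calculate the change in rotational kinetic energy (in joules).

ΔKE ≈ -64.1 J

No external torque acts about the common axis, so total angular momentum is conserved.
Taking A's sense as positive: L = (0.9050)(15.0) = 13.58 kg·m²·rad/s.
Combined I = 0.9050 + 1.540 = 2.445 kg·m².
ω_f = L / I = 13.58 / 2.445 = 5.552 rad/s.
KE_i = ½ΣIω² = 101.8 J; KE_f = ½(2.445)(5.552)² = 37.69 J.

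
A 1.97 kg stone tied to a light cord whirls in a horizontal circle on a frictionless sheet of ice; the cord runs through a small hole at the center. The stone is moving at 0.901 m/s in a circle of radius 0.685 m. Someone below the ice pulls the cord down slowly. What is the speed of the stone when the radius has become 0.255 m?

v₂ ≈ 2.42 m/s

The only horizontal force on the mass is along the cord (radial), so it exerts no torque about the hole and angular momentum m v r is conserved.
v₂ = v₁ r₁ / r₂ = (0.901)(0.685) / (0.255) = 2.420 m/s.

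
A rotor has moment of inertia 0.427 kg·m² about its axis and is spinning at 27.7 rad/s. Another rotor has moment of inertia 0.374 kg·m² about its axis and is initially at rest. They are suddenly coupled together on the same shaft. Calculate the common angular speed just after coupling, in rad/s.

No external torque acts about the common axis, so total angular momentum is conserved.
Taking A's sense as positive: L = (0.4270)(27.7) = 11.83 kg·m²·rad/s.
Combined I = 0.4270 + 0.3740 = 0.8010 kg·m².
ω_f = L / I = 11.83 / 0.8010 = 14.77 rad/s.

|ω_f| ≈ 14.8 rad/s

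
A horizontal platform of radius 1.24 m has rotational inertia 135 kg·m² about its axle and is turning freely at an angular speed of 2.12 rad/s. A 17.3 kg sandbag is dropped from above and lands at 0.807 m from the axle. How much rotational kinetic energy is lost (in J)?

energy lost ≈ 23.4 J

No external torque acts about the axle; L_before = L_after.
Added inertia Σmr² = (17.3)(0.807)² = 11.27 kg·m²; I_f = 135.0 + 11.27 = 146.3 kg·m².
ω_f = I_p ω_i / I_f = (135.0)(2.12) / 146.3 = 1.957 rad/s.
KE_i = ½(135.0)(2.120 rad/s)² = 303.4 J; KE_f = ½(146.3)(1.957)² = 280.0 J.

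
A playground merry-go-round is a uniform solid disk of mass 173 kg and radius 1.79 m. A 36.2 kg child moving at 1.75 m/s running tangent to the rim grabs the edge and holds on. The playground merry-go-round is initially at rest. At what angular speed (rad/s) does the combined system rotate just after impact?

|ω_f| ≈ 0.288 rad/s

The axle reaction passes through the axle and exerts no torque about it; angular momentum about the axle is conserved through the impact.
I_p = ½(173)(1.79)² = 277.2 kg·m². Taking the sense of the child's angular momentum as positive, L_{child} = m v R = (36.2)(1.75)(1.79) = 113.4 kg·m²/s.
L_i = 0 + 113.4 = 113.4 kg·m²/s.
After sticking, I_f = I_p + m R² = 277.2 + (36.2)(1.79)² = 393.1 kg·m².
ω_f = L_i / I_f = 113.4 / 393.1 = 0.2884 rad/s.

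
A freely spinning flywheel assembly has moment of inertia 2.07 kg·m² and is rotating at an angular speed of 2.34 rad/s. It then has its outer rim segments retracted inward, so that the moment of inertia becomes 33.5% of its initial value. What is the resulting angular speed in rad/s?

ω₂ ≈ 6.99 rad/s

Angular momentum about the spin axis is conserved since the torque about it is zero.
I₂ = 0.335 × 2.07 = 0.6935 kg·m².
ω₂ = I₁ω₁ / I₂ = (2.070)(2.34 rad/s) / (0.6935) = 6.985 rad/s.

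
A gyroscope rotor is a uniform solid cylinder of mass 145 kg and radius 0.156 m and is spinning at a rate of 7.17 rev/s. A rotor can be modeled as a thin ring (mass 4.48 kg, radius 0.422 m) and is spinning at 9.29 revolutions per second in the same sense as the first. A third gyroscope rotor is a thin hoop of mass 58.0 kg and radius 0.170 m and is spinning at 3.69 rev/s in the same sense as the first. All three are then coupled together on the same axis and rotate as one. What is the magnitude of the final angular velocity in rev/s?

The coupling torques are internal; angular momentum about the shared axis is conserved.
Moments of inertia: I_A = ½(145)(0.156)² = 1.764 kg·m²; I_B = (4.48)(0.422)² = 0.7978 kg·m²; I_C = (58.0)(0.170)² = 1.676 kg·m².
Taking A's sense as positive: L = (1.764)(7.17) + (0.7978)(9.29) + (1.676)(3.69) = 26.25 kg·m²·rev/s.
Combined I = 1.764 + 0.7978 + 1.676 = 4.238 kg·m².
ω_f = L / I = 26.25 / 4.238 = 6.193 rev/s.

|ω_f| ≈ 6.19 rev/s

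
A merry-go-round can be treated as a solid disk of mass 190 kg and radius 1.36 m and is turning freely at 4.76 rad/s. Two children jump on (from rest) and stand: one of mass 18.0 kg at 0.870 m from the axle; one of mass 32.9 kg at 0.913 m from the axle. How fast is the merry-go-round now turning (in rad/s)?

ω_f ≈ 3.86 rad/s

The added mass arrives with no angular momentum about the axle, and any external torque about the axle is negligible, so the system's angular momentum is conserved.
I_p = ½(190)(1.36)² = 175.7 kg·m².
Added inertia Σmr² = (18.0)(0.870)² + (32.9)(0.913)² = 41.05 kg·m²; I_f = 175.7 + 41.05 = 216.8 kg·m².
ω_f = I_p ω_i / I_f = (175.7)(4.76) / 216.8 = 3.859 rad/s.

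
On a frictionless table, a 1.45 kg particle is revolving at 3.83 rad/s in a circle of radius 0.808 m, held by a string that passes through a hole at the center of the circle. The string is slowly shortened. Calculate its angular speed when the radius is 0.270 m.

ω₂ ≈ 34.3 rad/s

No torque about the axis ⇒ m r₁² ω₁ = m r₂² ω₂.
ω₂ = ω₁ (r₁/r₂)² = (3.83)(0.808/0.270)² = 34.30 rad/s.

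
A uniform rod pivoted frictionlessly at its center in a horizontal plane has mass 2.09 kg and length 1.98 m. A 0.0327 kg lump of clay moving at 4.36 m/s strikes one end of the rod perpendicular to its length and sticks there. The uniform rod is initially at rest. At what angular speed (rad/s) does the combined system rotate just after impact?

The axle reaction passes through the pivot and exerts no torque about it; angular momentum about the pivot is conserved through the impact.
I_p = (1/12)(2.09)(1.98)² = 0.6828 kg·m². Taking the sense of the lump of clay's angular momentum as positive, L_{lump} = m v R = (0.0327)(4.36)(1.98/2) = 0.1411 kg·m²/s.
L_i = 0 + 0.1411 = 0.1411 kg·m²/s.
After sticking, I_f = I_p + m R² = 0.6828 + (0.0327)(1.98/2)² = 0.7149 kg·m².
ω_f = L_i / I_f = 0.1411 / 0.7149 = 0.1974 rad/s.

|ω_f| ≈ 0.197 rad/s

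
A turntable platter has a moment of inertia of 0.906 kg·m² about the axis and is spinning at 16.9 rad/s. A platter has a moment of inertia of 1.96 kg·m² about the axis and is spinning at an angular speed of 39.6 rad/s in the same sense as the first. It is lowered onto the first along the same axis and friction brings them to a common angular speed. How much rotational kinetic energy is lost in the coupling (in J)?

No external torque acts about the common axis, so total angular momentum is conserved.
Taking A's sense as positive: L = (0.9060)(16.9) + (1.960)(39.6) = 92.93 kg·m²·rad/s.
Combined I = 0.9060 + 1.960 = 2.866 kg·m².
ω_f = L / I = 92.93 / 2.866 = 32.42 rad/s.
KE_i = ½ΣIω² = 1666 J; KE_f = ½(2.866)(32.42)² = 1507 J.

ΔKE lost ≈ 160 J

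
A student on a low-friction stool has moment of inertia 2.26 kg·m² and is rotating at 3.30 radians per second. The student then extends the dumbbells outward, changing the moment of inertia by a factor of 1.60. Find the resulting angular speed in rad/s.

No external torque acts about the spin axis, so angular momentum is conserved.
I₂ = 1.60 × 2.26 = 3.616 kg·m².
ω₂ = I₁ω₁ / I₂ = (2.260)(3.30 rad/s) / (3.616) = 2.062 rad/s.

ω₂ ≈ 2.06 rad/s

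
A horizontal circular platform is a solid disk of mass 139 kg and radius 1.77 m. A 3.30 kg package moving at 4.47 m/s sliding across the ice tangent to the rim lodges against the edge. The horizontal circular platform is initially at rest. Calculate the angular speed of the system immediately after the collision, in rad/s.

|ω_f| ≈ 0.114 rad/s

About the central axle the impulsive forces during the collision are internal, so angular momentum about that axis is conserved.
I_p = ½(139)(1.77)² = 217.7 kg·m². Taking the sense of the package's angular momentum as positive, L_{package} = m v R = (3.30)(4.47)(1.77) = 26.11 kg·m²/s.
L_i = 0 + 26.11 = 26.11 kg·m²/s.
After sticking, I_f = I_p + m R² = 217.7 + (3.30)(1.77)² = 228.1 kg·m².
ω_f = L_i / I_f = 26.11 / 228.1 = 0.1145 rad/s.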